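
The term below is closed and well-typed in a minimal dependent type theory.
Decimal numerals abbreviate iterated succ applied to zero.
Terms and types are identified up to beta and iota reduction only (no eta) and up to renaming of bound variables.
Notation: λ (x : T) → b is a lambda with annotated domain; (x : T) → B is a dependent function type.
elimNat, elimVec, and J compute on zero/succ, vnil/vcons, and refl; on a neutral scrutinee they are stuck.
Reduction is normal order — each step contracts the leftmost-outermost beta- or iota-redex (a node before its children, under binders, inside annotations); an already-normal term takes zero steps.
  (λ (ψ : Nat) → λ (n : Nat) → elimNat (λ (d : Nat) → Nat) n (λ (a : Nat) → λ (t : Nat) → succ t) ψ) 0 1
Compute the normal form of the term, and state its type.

reduced normal form:
  1
the term's type:
  Nat
observation: 3 normal-order steps separate the term from its normal form.


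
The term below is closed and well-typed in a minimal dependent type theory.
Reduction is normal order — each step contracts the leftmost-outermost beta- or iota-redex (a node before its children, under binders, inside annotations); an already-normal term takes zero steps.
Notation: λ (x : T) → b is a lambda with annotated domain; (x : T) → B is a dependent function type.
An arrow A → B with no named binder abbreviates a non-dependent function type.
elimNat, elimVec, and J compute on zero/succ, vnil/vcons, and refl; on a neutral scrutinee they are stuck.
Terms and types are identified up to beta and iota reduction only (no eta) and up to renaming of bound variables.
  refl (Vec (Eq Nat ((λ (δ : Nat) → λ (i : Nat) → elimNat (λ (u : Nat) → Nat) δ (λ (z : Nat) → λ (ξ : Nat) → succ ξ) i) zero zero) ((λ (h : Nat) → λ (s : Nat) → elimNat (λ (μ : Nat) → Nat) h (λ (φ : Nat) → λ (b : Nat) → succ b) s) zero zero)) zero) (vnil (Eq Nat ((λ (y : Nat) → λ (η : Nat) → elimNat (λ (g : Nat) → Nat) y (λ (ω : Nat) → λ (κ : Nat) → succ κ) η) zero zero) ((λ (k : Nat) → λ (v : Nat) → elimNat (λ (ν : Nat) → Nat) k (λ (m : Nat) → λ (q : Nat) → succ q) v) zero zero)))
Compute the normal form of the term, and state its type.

normal form:
  refl (Vec (Eq Nat zero zero) zero) (vnil (Eq Nat zero zero))
inferred type:
  Eq (Vec (Eq Nat zero zero) zero) (vnil (Eq Nat zero zero)) (vnil (Eq Nat zero zero))


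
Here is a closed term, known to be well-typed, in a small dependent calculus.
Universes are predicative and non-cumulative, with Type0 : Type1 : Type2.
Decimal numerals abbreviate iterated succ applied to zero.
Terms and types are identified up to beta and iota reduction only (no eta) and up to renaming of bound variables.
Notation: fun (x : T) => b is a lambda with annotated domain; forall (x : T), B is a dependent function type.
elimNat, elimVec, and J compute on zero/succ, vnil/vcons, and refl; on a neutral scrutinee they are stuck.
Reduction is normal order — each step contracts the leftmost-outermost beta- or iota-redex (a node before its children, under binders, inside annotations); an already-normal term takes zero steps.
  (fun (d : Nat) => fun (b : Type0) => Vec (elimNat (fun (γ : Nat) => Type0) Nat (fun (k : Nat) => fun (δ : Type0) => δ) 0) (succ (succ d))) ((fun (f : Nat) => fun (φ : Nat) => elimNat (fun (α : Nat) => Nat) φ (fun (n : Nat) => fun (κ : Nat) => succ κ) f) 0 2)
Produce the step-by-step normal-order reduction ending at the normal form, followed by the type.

normal-order reduction:
  (fun (d : Nat) => fun (b : Type0) => Vec (elimNat (fun (γ : Nat) => Type0) Nat (fun (k : Nat) => fun (δ : Type0) => δ) 0) (succ (succ d))) ((fun (f : Nat) => fun (φ : Nat) => elimNat (fun (α : Nat) => Nat) φ (fun (n : Nat) => fun (κ : Nat) => succ κ) f) 0 2)
  ~> fun (d : Type0) => Vec (elimNat (fun (b : Nat) => Type0) Nat (fun (γ : Nat) => fun (k : Type0) => k) 0) (succ (succ ((fun (δ : Nat) => fun (f : Nat) => elimNat (fun (φ : Nat) => Nat) f (fun (α : Nat) => fun (n : Nat) => succ n) δ) 0 2)))
  ~> fun (d : Type0) => Vec Nat (succ (succ ((fun (b : Nat) => fun (γ : Nat) => elimNat (fun (k : Nat) => Nat) γ (fun (δ : Nat) => fun (f : Nat) => succ f) b) 0 2)))
  ~> fun (d : Type0) => Vec Nat (succ (succ ((fun (b : Nat) => elimNat (fun (γ : Nat) => Nat) b (fun (k : Nat) => fun (δ : Nat) => succ δ) 0) 2)))
  ~> fun (d : Type0) => Vec Nat (succ (succ (elimNat (fun (b : Nat) => Nat) 2 (fun (γ : Nat) => fun (k : Nat) => succ k) 0)))
  ~> fun (d : Type0) => Vec Nat 4
inferred type:
  forall (d : Type0), Type0


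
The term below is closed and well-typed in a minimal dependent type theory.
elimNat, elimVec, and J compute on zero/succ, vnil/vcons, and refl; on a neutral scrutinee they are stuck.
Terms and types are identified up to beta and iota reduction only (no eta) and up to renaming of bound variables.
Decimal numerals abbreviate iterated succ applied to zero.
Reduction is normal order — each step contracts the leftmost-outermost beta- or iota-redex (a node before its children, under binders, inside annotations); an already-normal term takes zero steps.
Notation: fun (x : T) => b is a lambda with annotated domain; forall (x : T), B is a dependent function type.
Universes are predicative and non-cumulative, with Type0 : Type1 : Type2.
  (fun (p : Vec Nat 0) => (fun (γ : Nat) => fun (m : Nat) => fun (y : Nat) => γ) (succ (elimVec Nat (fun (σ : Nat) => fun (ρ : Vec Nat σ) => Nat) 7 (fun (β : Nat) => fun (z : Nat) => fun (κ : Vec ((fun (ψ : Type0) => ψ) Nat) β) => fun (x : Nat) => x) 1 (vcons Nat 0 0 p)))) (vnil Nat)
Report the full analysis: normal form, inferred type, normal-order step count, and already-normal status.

resulting normal form:
  fun (p : Nat) => fun (γ : Nat) => 8
type:
  forall (p : Nat), forall (γ : Nat), Nat
steps to reach normal form (normal order): 8
already normal: no
first contracted redex: a beta-redex


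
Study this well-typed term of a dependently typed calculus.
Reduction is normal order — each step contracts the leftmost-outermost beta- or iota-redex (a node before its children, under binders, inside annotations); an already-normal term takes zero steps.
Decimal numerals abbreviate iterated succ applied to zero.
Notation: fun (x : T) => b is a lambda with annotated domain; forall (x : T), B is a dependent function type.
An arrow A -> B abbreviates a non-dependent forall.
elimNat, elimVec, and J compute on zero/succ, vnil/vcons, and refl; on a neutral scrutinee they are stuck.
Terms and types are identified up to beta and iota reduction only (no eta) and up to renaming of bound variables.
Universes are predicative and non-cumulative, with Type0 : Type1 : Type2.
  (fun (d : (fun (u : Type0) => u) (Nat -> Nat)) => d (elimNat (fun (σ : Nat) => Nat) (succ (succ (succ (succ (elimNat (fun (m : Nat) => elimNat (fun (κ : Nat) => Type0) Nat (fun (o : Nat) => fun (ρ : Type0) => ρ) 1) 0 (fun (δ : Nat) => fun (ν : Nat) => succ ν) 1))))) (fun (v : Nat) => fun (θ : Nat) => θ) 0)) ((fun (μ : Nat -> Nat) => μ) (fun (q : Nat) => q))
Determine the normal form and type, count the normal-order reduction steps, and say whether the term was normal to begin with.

normal form:
  5
type:
  Nat
reduction steps (normal order): 8
already normal: no
first contracted redex: a beta-redex


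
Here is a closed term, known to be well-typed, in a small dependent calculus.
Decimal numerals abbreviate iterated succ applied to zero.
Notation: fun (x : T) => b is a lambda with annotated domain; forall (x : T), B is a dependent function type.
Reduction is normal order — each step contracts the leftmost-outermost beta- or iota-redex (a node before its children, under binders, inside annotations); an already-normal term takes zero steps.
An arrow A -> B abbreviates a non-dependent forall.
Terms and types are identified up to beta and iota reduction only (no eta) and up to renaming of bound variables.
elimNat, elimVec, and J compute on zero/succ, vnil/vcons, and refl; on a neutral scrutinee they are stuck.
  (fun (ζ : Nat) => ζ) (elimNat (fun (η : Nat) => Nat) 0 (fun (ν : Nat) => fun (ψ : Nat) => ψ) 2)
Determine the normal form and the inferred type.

resulting normal form:
  0
inferred type:
  Nat


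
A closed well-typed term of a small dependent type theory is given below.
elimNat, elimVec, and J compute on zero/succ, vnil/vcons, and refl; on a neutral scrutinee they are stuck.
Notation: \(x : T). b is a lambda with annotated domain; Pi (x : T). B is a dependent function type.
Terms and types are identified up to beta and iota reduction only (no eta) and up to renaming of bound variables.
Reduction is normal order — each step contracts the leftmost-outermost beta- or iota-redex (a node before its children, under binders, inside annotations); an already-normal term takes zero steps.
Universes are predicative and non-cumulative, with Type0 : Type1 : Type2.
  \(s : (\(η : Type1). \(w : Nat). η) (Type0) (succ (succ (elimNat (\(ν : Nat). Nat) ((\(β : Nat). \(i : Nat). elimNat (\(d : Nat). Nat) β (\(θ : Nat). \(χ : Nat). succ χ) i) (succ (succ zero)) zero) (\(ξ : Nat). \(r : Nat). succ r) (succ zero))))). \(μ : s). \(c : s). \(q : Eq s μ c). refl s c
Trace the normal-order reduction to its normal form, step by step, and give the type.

normal-order reduction sequence:
  \(s : (\(η : Type1). \(w : Nat). η) (Type0) (succ (succ (elimNat (\(ν : Nat). Nat) ((\(β : Nat). \(i : Nat). elimNat (\(d : Nat). Nat) β (\(θ : Nat). \(χ : Nat). succ χ) i) (succ (succ zero)) zero) (\(ξ : Nat). \(r : Nat). succ r) (succ zero))))). \(μ : s). \(c : s). \(q : Eq s μ c). refl s c
  ~> \(s : (\(η : Nat). Type0) (succ (succ (elimNat (\(w : Nat). Nat) ((\(ν : Nat). \(β : Nat). elimNat (\(i : Nat). Nat) ν (\(d : Nat). \(θ : Nat). succ θ) β) (succ (succ zero)) zero) (\(χ : Nat). \(ξ : Nat). succ ξ) (succ zero))))). \(r : s). \(μ : s). \(c : Eq s r μ). refl s μ
  ~> \(s : Type0). \(η : s). \(w : s). \(ν : Eq s η w). refl s w
the term's type:
  Pi (s : Type0). Pi (η : s). Pi (w : s). Pi (ν : Eq s η w). Eq s w w


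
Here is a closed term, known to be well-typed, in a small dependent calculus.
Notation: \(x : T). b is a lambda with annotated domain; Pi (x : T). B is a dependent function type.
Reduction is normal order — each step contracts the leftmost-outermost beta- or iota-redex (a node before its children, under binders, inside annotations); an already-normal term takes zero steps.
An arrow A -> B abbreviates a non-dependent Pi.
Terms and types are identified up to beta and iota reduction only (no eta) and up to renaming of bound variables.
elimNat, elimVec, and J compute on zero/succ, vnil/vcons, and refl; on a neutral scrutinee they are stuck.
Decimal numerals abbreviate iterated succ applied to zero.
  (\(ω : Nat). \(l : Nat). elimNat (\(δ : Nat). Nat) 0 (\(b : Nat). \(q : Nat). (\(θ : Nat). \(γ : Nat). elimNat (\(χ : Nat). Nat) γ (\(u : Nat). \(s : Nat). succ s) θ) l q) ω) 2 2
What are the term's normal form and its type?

reduced normal form:
  4
type:
  Nat


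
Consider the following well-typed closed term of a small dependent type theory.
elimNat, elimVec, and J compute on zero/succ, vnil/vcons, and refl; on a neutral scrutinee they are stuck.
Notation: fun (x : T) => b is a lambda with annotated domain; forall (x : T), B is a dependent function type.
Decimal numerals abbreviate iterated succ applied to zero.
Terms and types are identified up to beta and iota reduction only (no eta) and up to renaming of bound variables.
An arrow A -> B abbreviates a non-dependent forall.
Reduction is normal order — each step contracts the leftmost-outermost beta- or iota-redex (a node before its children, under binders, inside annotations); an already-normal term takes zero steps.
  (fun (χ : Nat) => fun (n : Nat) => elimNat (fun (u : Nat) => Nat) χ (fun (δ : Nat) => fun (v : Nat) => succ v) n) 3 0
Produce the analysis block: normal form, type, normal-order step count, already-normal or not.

reduced normal form:
  3
type:
  Nat
reduction steps (normal order): 3
started in normal form: no
first redex: a beta-redex


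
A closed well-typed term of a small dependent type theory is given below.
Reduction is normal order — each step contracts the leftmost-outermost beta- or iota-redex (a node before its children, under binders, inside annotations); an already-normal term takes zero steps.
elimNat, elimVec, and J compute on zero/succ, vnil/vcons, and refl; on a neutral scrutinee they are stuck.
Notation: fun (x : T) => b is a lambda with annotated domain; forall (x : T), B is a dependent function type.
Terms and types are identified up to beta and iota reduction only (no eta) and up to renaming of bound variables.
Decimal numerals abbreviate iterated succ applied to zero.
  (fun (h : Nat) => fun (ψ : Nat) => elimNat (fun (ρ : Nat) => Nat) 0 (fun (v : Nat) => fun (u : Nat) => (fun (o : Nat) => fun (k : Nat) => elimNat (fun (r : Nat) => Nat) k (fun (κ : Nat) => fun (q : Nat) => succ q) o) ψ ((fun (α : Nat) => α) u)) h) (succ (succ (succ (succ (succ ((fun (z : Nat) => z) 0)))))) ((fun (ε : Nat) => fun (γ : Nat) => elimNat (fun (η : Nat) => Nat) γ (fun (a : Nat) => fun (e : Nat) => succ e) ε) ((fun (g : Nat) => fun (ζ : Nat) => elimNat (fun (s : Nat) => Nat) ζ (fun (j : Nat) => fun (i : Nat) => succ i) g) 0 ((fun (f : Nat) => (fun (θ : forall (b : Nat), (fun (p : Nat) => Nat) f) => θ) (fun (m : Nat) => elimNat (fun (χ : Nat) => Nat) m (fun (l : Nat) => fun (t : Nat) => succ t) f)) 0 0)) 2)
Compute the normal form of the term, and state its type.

reduced normal form:
  10
inferred type:
  Nat


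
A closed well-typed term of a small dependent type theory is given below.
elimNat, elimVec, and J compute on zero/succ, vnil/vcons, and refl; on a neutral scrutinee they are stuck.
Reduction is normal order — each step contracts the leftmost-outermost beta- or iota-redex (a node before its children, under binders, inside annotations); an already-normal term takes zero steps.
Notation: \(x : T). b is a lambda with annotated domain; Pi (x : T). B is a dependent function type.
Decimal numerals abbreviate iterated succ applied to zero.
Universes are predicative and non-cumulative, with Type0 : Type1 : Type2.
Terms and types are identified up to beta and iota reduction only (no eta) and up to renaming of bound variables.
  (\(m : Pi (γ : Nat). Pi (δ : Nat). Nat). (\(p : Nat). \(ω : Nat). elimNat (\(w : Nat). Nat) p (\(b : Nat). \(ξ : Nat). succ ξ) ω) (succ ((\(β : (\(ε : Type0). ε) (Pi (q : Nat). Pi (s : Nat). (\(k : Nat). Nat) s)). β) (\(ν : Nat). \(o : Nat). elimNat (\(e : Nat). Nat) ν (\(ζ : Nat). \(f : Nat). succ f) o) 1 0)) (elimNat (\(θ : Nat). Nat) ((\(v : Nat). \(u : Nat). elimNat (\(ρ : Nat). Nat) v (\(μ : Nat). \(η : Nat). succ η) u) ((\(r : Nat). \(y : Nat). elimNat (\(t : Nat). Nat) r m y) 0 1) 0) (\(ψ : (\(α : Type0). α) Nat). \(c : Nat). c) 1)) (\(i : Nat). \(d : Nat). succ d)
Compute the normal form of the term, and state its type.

normal form:
  3
the term's type:
  Nat


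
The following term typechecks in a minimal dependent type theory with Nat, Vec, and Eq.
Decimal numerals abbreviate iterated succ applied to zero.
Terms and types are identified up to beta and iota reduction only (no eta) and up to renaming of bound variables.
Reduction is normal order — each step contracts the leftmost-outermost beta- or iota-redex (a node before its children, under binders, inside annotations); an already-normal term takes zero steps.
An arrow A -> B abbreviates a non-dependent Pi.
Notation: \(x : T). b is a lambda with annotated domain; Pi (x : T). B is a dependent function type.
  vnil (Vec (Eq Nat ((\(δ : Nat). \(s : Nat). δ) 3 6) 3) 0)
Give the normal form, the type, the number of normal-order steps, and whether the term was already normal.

normal form:
  vnil (Vec (Eq Nat 3 3) 0)
type:
  Vec (Vec (Eq Nat 3 3) 0) 0
reduction steps (normal order): 2
already normal: no
first redex: a beta-redex


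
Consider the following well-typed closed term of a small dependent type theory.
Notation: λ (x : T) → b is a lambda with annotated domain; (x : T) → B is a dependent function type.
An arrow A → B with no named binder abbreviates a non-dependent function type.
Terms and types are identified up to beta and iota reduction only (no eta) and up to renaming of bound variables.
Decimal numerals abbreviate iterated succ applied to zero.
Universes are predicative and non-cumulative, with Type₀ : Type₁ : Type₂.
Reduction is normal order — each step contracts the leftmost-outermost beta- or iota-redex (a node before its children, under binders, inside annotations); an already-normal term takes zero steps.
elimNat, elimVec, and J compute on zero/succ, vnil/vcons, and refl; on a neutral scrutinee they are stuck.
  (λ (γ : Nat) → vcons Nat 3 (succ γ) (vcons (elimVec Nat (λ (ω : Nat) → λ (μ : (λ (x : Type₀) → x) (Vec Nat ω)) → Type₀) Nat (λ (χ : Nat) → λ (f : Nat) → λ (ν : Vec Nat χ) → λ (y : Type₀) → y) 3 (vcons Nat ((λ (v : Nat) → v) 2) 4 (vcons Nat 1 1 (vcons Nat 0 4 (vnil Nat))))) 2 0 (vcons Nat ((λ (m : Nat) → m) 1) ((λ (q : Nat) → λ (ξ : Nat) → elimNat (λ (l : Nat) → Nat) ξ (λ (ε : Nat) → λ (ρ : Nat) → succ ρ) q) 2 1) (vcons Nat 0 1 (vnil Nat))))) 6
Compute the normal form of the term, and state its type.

reduced normal form:
  vcons Nat 3 7 (vcons Nat 2 0 (vcons Nat 1 3 (vcons Nat 0 1 (vnil Nat))))
type:
  Vec Nat 4


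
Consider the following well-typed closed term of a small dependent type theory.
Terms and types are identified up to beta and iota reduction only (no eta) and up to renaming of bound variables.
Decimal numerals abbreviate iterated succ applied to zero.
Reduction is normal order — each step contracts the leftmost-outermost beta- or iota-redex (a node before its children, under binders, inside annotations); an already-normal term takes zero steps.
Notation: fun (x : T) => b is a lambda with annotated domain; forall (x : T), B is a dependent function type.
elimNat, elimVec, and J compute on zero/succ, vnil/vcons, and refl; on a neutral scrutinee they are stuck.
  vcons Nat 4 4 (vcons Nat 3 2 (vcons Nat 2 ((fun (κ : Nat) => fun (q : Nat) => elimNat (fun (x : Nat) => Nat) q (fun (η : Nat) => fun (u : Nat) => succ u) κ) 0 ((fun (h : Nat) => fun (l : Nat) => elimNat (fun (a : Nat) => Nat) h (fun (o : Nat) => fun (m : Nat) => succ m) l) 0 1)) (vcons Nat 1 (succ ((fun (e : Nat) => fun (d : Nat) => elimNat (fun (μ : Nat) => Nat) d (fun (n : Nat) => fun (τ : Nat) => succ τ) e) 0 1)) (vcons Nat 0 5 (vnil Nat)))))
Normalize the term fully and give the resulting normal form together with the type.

resulting normal form:
  vcons Nat 4 4 (vcons Nat 3 2 (vcons Nat 2 1 (vcons Nat 1 2 (vcons Nat 0 5 (vnil Nat)))))
type:
  Vec Nat 5
observation: 12 normal-order steps separate the term from its normal form.


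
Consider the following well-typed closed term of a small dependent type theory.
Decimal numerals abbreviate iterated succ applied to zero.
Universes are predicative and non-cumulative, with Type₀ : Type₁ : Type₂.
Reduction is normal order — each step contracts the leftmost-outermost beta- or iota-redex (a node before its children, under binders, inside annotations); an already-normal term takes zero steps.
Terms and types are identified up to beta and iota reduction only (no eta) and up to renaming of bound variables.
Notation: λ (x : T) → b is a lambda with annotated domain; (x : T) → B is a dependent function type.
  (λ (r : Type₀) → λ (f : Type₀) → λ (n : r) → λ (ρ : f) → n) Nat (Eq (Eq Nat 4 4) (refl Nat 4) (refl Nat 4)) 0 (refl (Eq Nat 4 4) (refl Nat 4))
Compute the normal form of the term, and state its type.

normal form:
  0
inferred type:
  Nat
observation: the leftmost-outermost redex is a beta-redex, and normalization takes 4 steps.


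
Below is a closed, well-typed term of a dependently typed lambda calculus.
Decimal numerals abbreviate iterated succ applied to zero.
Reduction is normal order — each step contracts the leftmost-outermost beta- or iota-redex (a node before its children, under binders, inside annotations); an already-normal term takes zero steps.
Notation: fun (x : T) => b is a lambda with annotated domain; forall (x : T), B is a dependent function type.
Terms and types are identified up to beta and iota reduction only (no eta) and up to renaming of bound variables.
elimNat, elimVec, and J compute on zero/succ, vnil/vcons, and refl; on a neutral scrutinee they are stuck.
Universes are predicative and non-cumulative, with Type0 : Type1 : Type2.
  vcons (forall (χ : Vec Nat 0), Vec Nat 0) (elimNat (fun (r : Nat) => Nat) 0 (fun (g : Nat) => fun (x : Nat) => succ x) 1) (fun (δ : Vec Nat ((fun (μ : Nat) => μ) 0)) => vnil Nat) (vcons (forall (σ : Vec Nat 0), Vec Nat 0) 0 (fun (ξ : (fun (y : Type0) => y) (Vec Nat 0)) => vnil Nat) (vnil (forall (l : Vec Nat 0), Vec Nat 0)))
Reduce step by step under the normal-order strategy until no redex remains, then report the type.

normal-order reduction sequence:
  vcons (forall (χ : Vec Nat 0), Vec Nat 0) (elimNat (fun (r : Nat) => Nat) 0 (fun (g : Nat) => fun (x : Nat) => succ x) 1) (fun (δ : Vec Nat ((fun (μ : Nat) => μ) 0)) => vnil Nat) (vcons (forall (σ : Vec Nat 0), Vec Nat 0) 0 (fun (ξ : (fun (y : Type0) => y) (Vec Nat 0)) => vnil Nat) (vnil (forall (l : Vec Nat 0), Vec Nat 0)))
  ~> vcons (forall (χ : Vec Nat 0), Vec Nat 0) ((fun (r : Nat) => fun (g : Nat) => succ g) 0 (elimNat (fun (x : Nat) => Nat) 0 (fun (δ : Nat) => fun (μ : Nat) => succ μ) 0)) (fun (σ : Vec Nat ((fun (ξ : Nat) => ξ) 0)) => vnil Nat) (vcons (forall (y : Vec Nat 0), Vec Nat 0) 0 (fun (l : (fun (j : Type0) => j) (Vec Nat 0)) => vnil Nat) (vnil (forall (i : Vec Nat 0), Vec Nat 0)))
  ~> vcons (forall (χ : Vec Nat 0), Vec Nat 0) ((fun (r : Nat) => succ r) (elimNat (fun (g : Nat) => Nat) 0 (fun (x : Nat) => fun (δ : Nat) => succ δ) 0)) (fun (μ : Vec Nat ((fun (σ : Nat) => σ) 0)) => vnil Nat) (vcons (forall (ξ : Vec Nat 0), Vec Nat 0) 0 (fun (y : (fun (l : Type0) => l) (Vec Nat 0)) => vnil Nat) (vnil (forall (j : Vec Nat 0), Vec Nat 0)))
  ~> vcons (forall (χ : Vec Nat 0), Vec Nat 0) (succ (elimNat (fun (r : Nat) => Nat) 0 (fun (g : Nat) => fun (x : Nat) => succ x) 0)) (fun (δ : Vec Nat ((fun (μ : Nat) => μ) 0)) => vnil Nat) (vcons (forall (σ : Vec Nat 0), Vec Nat 0) 0 (fun (ξ : (fun (y : Type0) => y) (Vec Nat 0)) => vnil Nat) (vnil (forall (l : Vec Nat 0), Vec Nat 0)))
  ~> vcons (forall (χ : Vec Nat 0), Vec Nat 0) 1 (fun (r : Vec Nat ((fun (g : Nat) => g) 0)) => vnil Nat) (vcons (forall (x : Vec Nat 0), Vec Nat 0) 0 (fun (δ : (fun (μ : Type0) => μ) (Vec Nat 0)) => vnil Nat) (vnil (forall (σ : Vec Nat 0), Vec Nat 0)))
  ~> vcons (forall (χ : Vec Nat 0), Vec Nat 0) 1 (fun (r : Vec Nat 0) => vnil Nat) (vcons (forall (g : Vec Nat 0), Vec Nat 0) 0 (fun (x : (fun (δ : Type0) => δ) (Vec Nat 0)) => vnil Nat) (vnil (forall (μ : Vec Nat 0), Vec Nat 0)))
  ~> vcons (forall (χ : Vec Nat 0), Vec Nat 0) 1 (fun (r : Vec Nat 0) => vnil Nat) (vcons (forall (g : Vec Nat 0), Vec Nat 0) 0 (fun (x : Vec Nat 0) => vnil Nat) (vnil (forall (δ : Vec Nat 0), Vec Nat 0)))
the term's type:
  Vec (forall (χ : Vec Nat 0), Vec Nat 0) 2


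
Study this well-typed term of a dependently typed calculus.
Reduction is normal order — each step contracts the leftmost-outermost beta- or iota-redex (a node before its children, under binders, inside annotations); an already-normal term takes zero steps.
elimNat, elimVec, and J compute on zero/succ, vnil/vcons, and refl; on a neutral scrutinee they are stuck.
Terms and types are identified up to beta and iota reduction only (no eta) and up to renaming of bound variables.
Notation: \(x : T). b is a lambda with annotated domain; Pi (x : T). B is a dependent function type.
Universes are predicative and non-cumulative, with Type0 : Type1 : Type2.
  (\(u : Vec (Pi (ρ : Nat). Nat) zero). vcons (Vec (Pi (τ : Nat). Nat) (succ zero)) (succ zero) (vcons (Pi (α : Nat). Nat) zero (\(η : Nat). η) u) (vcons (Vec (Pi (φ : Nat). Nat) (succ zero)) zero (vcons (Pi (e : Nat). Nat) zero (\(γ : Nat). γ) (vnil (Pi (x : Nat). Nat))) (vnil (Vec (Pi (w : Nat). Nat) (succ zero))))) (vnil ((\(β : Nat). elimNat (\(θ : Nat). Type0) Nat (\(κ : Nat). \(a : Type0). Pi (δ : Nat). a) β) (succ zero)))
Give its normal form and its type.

reduced normal form:
  vcons (Vec (Pi (u : Nat). Nat) (succ zero)) (succ zero) (vcons (Pi (ρ : Nat). Nat) zero (\(τ : Nat). τ) (vnil (Pi (α : Nat). Nat))) (vcons (Vec (Pi (η : Nat). Nat) (succ zero)) zero (vcons (Pi (φ : Nat). Nat) zero (\(e : Nat). e) (vnil (Pi (γ : Nat). Nat))) (vnil (Vec (Pi (x : Nat). Nat) (succ zero))))
inferred type:
  Vec (Vec (Pi (u : Nat). Nat) (succ zero)) (succ (succ zero))
observation: contracting a beta-redex first, the term normalizes in 6 steps.


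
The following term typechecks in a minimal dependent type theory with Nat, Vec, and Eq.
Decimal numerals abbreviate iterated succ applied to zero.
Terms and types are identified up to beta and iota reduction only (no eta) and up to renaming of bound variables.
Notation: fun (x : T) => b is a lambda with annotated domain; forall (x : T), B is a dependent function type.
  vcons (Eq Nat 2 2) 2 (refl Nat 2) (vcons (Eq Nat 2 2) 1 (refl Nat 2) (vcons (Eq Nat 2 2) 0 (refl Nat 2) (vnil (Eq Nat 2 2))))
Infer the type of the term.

inferred type:
  Vec (Eq Nat 2 2) 3


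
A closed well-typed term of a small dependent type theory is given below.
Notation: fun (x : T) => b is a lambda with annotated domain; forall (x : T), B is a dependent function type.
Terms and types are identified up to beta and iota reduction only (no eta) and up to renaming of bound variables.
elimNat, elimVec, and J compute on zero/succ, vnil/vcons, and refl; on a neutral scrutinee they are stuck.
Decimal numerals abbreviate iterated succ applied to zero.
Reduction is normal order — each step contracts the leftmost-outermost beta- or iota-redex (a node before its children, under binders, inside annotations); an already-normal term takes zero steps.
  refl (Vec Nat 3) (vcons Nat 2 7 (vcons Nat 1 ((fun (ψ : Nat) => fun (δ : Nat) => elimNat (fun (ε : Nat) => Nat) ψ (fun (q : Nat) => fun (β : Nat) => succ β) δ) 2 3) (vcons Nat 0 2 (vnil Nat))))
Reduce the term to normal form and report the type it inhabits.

reduced normal form:
  refl (Vec Nat 3) (vcons Nat 2 7 (vcons Nat 1 5 (vcons Nat 0 2 (vnil Nat))))
inferred type:
  Eq (Vec Nat 3) (vcons Nat 2 7 (vcons Nat 1 5 (vcons Nat 0 2 (vnil Nat)))) (vcons Nat 2 7 (vcons Nat 1 5 (vcons Nat 0 2 (vnil Nat))))


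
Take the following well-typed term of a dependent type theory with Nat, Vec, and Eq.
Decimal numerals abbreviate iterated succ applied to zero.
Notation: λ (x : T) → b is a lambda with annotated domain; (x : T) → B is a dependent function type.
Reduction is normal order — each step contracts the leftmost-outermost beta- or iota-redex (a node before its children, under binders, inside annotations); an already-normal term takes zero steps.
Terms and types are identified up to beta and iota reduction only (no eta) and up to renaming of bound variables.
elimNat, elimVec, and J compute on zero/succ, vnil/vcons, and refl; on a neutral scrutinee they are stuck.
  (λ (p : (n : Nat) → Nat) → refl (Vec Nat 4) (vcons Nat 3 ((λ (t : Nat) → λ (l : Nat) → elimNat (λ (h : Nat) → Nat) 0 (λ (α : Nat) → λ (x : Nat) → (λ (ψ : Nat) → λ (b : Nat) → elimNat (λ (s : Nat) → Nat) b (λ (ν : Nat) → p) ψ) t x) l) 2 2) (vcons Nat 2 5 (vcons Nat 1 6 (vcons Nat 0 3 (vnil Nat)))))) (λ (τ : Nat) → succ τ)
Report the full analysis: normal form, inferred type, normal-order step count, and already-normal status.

resulting normal form:
  refl (Vec Nat 4) (vcons Nat 3 4 (vcons Nat 2 5 (vcons Nat 1 6 (vcons Nat 0 3 (vnil Nat)))))
inferred type:
  Eq (Vec Nat 4) (vcons Nat 3 4 (vcons Nat 2 5 (vcons Nat 1 6 (vcons Nat 0 3 (vnil Nat))))) (vcons Nat 3 4 (vcons Nat 2 5 (vcons Nat 1 6 (vcons Nat 0 3 (vnil Nat)))))
steps to reach normal form (normal order): 28
already normal: no
first contracted redex: a beta-redex


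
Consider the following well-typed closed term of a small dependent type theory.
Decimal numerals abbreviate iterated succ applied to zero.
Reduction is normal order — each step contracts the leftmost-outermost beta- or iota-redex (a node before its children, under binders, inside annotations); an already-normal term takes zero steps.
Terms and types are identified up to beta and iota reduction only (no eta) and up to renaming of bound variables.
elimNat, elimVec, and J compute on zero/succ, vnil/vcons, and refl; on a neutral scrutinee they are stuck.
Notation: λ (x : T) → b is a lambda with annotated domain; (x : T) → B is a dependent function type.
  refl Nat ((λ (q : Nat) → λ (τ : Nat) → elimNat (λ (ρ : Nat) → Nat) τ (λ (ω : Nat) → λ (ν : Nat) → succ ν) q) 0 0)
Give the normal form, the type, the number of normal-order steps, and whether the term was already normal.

normal form:
  refl Nat 0
type:
  Eq Nat 0 0
normal-order step count: 3
started in normal form: no
first contracted redex: a beta-redex


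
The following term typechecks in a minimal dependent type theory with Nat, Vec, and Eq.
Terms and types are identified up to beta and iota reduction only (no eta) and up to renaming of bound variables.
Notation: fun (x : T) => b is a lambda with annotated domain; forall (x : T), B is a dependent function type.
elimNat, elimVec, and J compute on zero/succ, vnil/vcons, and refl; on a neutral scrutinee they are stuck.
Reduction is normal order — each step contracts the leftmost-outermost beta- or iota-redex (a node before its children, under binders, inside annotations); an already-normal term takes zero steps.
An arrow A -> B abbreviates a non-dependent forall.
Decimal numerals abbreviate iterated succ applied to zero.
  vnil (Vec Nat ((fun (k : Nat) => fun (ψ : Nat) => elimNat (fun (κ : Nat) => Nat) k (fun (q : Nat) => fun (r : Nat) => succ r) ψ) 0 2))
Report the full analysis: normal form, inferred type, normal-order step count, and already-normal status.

normal form:
  vnil (Vec Nat 2)
inferred type:
  Vec (Vec Nat 2) 0
reduction steps (normal order): 9
started in normal form: no
first contracted redex: a beta-redex


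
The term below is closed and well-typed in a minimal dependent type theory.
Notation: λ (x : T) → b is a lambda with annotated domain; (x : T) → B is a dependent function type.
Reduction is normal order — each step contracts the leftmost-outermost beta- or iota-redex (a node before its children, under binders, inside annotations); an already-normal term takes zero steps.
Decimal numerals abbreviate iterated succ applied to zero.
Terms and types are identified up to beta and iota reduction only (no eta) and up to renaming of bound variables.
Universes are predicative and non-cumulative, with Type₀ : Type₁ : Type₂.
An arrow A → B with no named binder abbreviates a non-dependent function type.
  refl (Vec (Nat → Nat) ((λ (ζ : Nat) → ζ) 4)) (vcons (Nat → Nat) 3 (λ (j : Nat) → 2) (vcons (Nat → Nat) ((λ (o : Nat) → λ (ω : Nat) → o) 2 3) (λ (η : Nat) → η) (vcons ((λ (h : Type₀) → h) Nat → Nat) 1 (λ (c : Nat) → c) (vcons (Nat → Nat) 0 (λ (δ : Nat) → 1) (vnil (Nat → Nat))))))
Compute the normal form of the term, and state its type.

reduced normal form:
  refl (Vec (Nat → Nat) 4) (vcons (Nat → Nat) 3 (λ (ζ : Nat) → 2) (vcons (Nat → Nat) 2 (λ (j : Nat) → j) (vcons (Nat → Nat) 1 (λ (o : Nat) → o) (vcons (Nat → Nat) 0 (λ (ω : Nat) → 1) (vnil (Nat → Nat))))))
inferred type:
  Eq (Vec (Nat → Nat) 4) (vcons (Nat → Nat) 3 (λ (ζ : Nat) → 2) (vcons (Nat → Nat) 2 (λ (j : Nat) → j) (vcons (Nat → Nat) 1 (λ (o : Nat) → o) (vcons (Nat → Nat) 0 (λ (ω : Nat) → 1) (vnil (Nat → Nat)))))) (vcons (Nat → Nat) 3 (λ (η : Nat) → 2) (vcons (Nat → Nat) 2 (λ (h : Nat) → h) (vcons (Nat → Nat) 1 (λ (c : Nat) → c) (vcons (Nat → Nat) 0 (λ (δ : Nat) → 1) (vnil (Nat → Nat))))))


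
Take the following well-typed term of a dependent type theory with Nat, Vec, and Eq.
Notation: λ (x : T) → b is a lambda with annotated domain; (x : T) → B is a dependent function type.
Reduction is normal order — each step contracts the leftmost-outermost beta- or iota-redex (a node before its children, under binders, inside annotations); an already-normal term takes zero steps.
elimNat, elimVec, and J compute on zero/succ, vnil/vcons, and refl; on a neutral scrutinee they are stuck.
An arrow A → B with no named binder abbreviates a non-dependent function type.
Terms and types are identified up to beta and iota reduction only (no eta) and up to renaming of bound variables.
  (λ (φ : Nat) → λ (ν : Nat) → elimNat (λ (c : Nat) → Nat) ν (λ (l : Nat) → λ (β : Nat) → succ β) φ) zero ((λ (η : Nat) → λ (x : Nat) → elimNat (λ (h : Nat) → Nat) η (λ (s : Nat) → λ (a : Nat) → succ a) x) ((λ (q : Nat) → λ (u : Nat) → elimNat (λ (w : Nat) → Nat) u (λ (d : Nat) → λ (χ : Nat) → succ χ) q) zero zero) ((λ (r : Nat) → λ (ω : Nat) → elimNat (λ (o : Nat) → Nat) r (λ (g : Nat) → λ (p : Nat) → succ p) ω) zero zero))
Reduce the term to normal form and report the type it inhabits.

resulting normal form:
  zero
inferred type:
  Nat


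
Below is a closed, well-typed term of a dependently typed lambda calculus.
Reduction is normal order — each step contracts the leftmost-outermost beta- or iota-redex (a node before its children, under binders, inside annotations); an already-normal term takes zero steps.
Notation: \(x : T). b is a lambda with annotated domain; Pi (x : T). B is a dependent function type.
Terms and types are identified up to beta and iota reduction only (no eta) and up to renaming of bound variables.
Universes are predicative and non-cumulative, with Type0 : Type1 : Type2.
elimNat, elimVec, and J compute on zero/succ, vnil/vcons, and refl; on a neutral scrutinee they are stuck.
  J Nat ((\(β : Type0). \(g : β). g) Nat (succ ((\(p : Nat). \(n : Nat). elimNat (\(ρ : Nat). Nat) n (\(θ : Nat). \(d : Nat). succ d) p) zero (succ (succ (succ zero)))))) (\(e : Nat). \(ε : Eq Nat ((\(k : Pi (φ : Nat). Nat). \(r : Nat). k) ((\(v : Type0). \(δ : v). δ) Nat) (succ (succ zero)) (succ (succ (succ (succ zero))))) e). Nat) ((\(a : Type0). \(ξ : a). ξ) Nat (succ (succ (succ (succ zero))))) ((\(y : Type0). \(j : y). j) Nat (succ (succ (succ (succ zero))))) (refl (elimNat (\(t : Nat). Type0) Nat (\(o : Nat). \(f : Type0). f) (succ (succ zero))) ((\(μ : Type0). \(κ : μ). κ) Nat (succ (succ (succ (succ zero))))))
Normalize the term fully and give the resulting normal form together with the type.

normal form:
  succ (succ (succ (succ zero)))
the term's type:
  Nat


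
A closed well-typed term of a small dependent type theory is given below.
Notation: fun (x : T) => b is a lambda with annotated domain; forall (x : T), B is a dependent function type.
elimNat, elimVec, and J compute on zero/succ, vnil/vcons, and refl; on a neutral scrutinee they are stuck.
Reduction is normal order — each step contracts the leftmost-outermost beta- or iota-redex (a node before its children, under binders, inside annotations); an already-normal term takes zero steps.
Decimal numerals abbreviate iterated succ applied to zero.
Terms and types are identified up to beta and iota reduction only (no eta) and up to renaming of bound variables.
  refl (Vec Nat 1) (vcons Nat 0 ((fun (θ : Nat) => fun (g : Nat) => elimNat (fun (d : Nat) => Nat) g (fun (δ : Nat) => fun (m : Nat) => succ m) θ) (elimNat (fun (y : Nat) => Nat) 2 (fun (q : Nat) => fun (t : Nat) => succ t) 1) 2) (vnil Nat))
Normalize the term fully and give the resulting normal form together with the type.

normal form:
  refl (Vec Nat 1) (vcons Nat 0 5 (vnil Nat))
type:
  Eq (Vec Nat 1) (vcons Nat 0 5 (vnil Nat)) (vcons Nat 0 5 (vnil Nat))
observation: 16 normal-order steps normalize the term, beginning with a beta-redex.


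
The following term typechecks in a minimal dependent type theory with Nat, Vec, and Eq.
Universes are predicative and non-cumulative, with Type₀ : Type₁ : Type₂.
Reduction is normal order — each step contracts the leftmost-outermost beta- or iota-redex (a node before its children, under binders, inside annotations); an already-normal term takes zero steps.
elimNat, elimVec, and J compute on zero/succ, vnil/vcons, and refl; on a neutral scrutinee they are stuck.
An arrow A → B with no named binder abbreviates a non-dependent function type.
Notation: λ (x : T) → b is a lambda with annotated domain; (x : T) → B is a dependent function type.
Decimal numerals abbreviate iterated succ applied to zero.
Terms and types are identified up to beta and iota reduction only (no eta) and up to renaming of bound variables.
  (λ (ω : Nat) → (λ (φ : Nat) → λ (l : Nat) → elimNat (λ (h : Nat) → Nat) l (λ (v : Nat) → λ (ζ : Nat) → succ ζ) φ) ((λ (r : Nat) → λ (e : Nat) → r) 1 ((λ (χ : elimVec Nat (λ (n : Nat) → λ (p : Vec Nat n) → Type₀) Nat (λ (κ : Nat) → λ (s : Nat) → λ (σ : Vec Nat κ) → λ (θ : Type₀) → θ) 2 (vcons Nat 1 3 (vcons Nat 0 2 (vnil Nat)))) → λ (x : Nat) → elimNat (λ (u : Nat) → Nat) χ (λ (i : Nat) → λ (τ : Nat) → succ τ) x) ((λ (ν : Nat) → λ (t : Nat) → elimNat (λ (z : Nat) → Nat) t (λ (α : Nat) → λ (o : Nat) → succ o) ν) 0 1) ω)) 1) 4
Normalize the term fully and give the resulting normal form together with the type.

resulting normal form:
  2
the term's type:
  Nat


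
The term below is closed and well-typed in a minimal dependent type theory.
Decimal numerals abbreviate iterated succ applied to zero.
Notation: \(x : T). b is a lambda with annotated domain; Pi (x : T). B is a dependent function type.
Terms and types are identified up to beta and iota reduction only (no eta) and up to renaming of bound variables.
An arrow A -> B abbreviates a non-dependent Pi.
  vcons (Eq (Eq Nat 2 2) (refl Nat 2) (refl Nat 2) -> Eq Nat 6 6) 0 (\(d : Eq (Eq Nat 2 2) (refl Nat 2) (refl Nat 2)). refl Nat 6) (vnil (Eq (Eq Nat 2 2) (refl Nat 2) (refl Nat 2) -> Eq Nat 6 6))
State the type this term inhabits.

inferred type:
  Vec (Eq (Eq Nat 2 2) (refl Nat 2) (refl Nat 2) -> Eq Nat 6 6) 1


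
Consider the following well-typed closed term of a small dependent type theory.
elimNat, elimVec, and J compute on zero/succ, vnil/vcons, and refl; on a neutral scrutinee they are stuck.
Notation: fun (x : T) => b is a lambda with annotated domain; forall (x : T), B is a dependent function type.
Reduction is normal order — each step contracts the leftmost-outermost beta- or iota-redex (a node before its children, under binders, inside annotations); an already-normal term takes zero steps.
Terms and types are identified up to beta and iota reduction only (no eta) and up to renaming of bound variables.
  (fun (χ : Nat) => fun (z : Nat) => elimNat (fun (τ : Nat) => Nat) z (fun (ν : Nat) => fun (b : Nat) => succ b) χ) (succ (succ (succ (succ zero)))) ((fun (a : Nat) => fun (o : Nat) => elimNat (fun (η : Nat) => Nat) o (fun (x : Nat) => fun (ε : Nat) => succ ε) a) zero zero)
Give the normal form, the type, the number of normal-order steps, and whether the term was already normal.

normal form:
  succ (succ (succ (succ zero)))
inferred type:
  Nat
normal-order step count: 18
term was already normal: no
first redex: a beta-redex


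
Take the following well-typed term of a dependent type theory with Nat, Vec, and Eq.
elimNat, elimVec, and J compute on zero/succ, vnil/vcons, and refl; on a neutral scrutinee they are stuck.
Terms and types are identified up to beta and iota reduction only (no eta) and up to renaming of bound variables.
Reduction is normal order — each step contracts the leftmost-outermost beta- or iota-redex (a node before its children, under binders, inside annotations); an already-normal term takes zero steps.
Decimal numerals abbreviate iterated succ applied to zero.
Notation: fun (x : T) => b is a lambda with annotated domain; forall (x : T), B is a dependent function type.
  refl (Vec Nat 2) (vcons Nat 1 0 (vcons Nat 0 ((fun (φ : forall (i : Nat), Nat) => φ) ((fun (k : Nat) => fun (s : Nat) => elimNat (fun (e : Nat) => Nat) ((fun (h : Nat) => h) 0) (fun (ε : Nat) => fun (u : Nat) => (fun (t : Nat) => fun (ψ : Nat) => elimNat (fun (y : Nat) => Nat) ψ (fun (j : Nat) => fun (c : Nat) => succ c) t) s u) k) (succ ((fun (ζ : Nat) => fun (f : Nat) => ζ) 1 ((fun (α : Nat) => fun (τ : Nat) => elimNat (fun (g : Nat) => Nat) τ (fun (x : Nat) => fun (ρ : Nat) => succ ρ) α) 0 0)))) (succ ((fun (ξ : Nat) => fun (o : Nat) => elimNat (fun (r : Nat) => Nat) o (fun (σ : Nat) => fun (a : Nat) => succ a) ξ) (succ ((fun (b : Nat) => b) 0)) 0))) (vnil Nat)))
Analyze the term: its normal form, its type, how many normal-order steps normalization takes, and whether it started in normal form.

reduced normal form:
  refl (Vec Nat 2) (vcons Nat 1 0 (vcons Nat 0 4 (vnil Nat)))
type:
  Eq (Vec Nat 2) (vcons Nat 1 0 (vcons Nat 0 4 (vnil Nat))) (vcons Nat 1 0 (vcons Nat 0 4 (vnil Nat)))
normal-order step count: 45
started in normal form: no
first redex: a beta-redex
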